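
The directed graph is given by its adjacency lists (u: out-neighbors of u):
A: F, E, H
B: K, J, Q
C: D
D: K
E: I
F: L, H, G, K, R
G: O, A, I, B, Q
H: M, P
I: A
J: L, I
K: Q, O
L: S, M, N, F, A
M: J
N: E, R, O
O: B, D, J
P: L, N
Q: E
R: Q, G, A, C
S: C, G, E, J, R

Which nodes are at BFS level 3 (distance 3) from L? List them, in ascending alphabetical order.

Level 0: L
Level 1: A, F, M, N, S
Level 2: C, E, G, H, J, K, O, R
Level 3: B, D, I, P, Q

B, D, I, P, Q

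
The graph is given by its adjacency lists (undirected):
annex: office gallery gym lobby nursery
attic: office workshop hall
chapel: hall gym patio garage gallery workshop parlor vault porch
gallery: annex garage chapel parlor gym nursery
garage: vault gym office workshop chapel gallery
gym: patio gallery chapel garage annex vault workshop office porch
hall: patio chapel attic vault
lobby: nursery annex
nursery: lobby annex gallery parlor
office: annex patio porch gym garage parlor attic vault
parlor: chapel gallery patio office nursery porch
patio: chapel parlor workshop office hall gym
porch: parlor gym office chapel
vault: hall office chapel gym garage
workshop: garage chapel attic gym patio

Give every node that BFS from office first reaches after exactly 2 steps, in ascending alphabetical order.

Level 0: office
Level 1: annex, attic, garage, gym, parlor, patio, porch, vault
Level 2: chapel, gallery, hall, lobby, nursery, workshop

chapel, gallery, hall, lobby, nursery, workshop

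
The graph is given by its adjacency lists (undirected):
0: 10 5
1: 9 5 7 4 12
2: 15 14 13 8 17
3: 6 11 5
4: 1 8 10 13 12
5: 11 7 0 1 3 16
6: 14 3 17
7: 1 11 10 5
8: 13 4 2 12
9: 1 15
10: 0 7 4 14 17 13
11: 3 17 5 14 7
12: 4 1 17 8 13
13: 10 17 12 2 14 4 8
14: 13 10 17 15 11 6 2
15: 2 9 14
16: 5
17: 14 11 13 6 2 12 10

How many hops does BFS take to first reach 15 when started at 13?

2

Level 0: 13
Level 1: 2, 4, 8, 10, 12, 14, 17
Level 2: 0, 1, 6, 7, 11, 15
Level 3: 3, 5, 9
Level 4: 16
15 first appears at level 2.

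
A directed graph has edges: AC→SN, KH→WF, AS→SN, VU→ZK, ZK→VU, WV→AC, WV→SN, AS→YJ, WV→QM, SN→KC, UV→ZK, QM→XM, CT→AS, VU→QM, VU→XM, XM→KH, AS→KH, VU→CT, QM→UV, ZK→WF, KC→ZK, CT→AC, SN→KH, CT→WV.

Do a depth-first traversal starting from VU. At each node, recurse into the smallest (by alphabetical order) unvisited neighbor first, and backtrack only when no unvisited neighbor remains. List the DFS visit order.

VU CT AC SN KC ZK WF KH AS YJ WV QM UV XM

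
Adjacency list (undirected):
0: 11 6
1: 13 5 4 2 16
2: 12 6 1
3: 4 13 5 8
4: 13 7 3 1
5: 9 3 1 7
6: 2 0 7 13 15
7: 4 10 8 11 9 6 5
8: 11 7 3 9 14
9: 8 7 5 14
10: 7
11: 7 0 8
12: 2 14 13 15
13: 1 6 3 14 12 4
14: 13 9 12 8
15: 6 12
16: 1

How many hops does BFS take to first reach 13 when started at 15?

Level 0: 15
Level 1: 6, 12
Level 2: 0, 2, 7, 13, 14
Level 3: 1, 3, 4, 5, 8, 9, 10, 11
Level 4: 16
13 first appears at level 2.

2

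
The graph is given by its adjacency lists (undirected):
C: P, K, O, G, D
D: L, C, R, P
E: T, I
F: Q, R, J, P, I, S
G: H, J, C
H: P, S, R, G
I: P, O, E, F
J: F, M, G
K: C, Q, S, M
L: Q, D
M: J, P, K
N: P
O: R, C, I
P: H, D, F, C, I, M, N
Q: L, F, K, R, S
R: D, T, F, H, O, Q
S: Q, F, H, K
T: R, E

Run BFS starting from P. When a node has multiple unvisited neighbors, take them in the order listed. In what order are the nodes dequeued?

P H D F C I M N S R G L Q J K O E T

Visit P; enqueue H, D, F, C, I, M, N → queue [H, D, F, C, I, M, N]
Visit H; enqueue S, R, G → queue [D, F, C, I, M, N, S, R, G]
Visit D; enqueue L → queue [F, C, I, M, N, S, R, G, L]
Visit F; enqueue Q, J → queue [C, I, M, N, S, R, G, L, Q, J]
Visit C; enqueue K, O → queue [I, M, N, S, R, G, L, Q, J, K, O]
Visit I; enqueue E → queue [M, N, S, R, G, L, Q, J, K, O, E]
Visit M → queue [N, S, R, G, L, Q, J, K, O, E]
Visit N → queue [S, R, G, L, Q, J, K, O, E]
Visit S → queue [R, G, L, Q, J, K, O, E]
Visit R; enqueue T → queue [G, L, Q, J, K, O, E, T]
Visit G → queue [L, Q, J, K, O, E, T]
Visit L → queue [Q, J, K, O, E, T]
Visit Q → queue [J, K, O, E, T]
Visit J → queue [K, O, E, T]
Visit K → queue [O, E, T]
Visit O → queue [E, T]
Visit E → queue [T]
Visit T → queue []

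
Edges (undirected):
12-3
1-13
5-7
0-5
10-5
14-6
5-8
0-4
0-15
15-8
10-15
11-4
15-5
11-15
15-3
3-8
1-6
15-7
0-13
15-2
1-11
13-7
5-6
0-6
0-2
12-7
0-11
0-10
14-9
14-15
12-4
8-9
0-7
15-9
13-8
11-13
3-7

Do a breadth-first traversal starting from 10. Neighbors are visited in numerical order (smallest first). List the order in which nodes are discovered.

10, 0, 5, 15, 2, 4, 6, 7, 11, 13, 8, 3, 9, 14, 12, 1

Visit 10; enqueue 0, 5, 15 → queue [0, 5, 15]
Visit 0; enqueue 2, 4, 6, 7, 11, 13 → queue [5, 15, 2, 4, 6, 7, 11, 13]
Visit 5; enqueue 8 → queue [15, 2, 4, 6, 7, 11, 13, 8]
Visit 15; enqueue 3, 9, 14 → queue [2, 4, 6, 7, 11, 13, 8, 3, 9, 14]
Visit 2 → queue [4, 6, 7, 11, 13, 8, 3, 9, 14]
Visit 4; enqueue 12 → queue [6, 7, 11, 13, 8, 3, 9, 14, 12]
Visit 6; enqueue 1 → queue [7, 11, 13, 8, 3, 9, 14, 12, 1]
Visit 7 → queue [11, 13, 8, 3, 9, 14, 12, 1]
Visit 11 → queue [13, 8, 3, 9, 14, 12, 1]
Visit 13 → queue [8, 3, 9, 14, 12, 1]
Visit 8 → queue [3, 9, 14, 12, 1]
Visit 3 → queue [9, 14, 12, 1]
Visit 9 → queue [14, 12, 1]
Visit 14 → queue [12, 1]
Visit 12 → queue [1]
Visit 1 → queue []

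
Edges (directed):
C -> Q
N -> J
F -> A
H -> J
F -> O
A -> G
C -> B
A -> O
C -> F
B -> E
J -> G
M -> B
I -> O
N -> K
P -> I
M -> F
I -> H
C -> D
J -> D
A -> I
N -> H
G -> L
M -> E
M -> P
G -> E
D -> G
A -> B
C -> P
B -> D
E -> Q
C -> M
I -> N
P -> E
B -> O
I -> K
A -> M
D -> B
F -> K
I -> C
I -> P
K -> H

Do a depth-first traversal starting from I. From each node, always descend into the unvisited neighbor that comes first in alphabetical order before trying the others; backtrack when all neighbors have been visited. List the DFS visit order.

I, C, B, D, G, E, Q, L, O, F, A, M, P, K, H, J, N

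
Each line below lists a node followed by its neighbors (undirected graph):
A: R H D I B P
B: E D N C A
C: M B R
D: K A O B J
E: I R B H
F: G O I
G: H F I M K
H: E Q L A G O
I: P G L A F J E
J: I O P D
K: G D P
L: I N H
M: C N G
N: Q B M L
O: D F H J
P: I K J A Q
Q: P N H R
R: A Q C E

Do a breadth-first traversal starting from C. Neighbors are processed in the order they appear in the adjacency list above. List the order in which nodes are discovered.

Visit C; enqueue M, B, R → queue [M, B, R]
Visit M; enqueue N, G → queue [B, R, N, G]
Visit B; enqueue E, D, A → queue [R, N, G, E, D, A]
Visit R; enqueue Q → queue [N, G, E, D, A, Q]
Visit N; enqueue L → queue [G, E, D, A, Q, L]
Visit G; enqueue H, F, I, K → queue [E, D, A, Q, L, H, F, I, K]
Visit E → queue [D, A, Q, L, H, F, I, K]
Visit D; enqueue O, J → queue [A, Q, L, H, F, I, K, O, J]
Visit A; enqueue P → queue [Q, L, H, F, I, K, O, J, P]
Visit Q → queue [L, H, F, I, K, O, J, P]
Visit L → queue [H, F, I, K, O, J, P]
Visit H → queue [F, I, K, O, J, P]
Visit F → queue [I, K, O, J, P]
Visit I → queue [K, O, J, P]
Visit K → queue [O, J, P]
Visit O → queue [J, P]
Visit J → queue [P]
Visit P → queue []

C, M, B, R, N, G, E, D, A, Q, L, H, F, I, K, O, J, P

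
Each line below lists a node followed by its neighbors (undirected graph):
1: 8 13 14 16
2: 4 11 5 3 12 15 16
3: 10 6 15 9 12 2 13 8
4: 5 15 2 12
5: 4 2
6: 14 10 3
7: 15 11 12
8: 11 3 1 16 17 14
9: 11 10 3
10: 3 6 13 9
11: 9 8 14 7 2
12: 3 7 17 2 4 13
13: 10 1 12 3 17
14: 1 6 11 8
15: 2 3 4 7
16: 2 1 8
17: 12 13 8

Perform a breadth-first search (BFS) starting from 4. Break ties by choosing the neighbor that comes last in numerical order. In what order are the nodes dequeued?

Visit 4; enqueue 15, 12, 5, 2 → queue [15, 12, 5, 2]
Visit 15; enqueue 7, 3 → queue [12, 5, 2, 7, 3]
Visit 12; enqueue 17, 13 → queue [5, 2, 7, 3, 17, 13]
Visit 5 → queue [2, 7, 3, 17, 13]
Visit 2; enqueue 16, 11 → queue [7, 3, 17, 13, 16, 11]
Visit 7 → queue [3, 17, 13, 16, 11]
Visit 3; enqueue 10, 9, 8, 6 → queue [17, 13, 16, 11, 10, 9, 8, 6]
Visit 17 → queue [13, 16, 11, 10, 9, 8, 6]
Visit 13; enqueue 1 → queue [16, 11, 10, 9, 8, 6, 1]
Visit 16 → queue [11, 10, 9, 8, 6, 1]
Visit 11; enqueue 14 → queue [10, 9, 8, 6, 1, 14]
Visit 10 → queue [9, 8, 6, 1, 14]
Visit 9 → queue [8, 6, 1, 14]
Visit 8 → queue [6, 1, 14]
Visit 6 → queue [1, 14]
Visit 1 → queue [14]
Visit 14 → queue []

4, 15, 12, 5, 2, 7, 3, 17, 13, 16, 11, 10, 9, 8, 6, 1, 14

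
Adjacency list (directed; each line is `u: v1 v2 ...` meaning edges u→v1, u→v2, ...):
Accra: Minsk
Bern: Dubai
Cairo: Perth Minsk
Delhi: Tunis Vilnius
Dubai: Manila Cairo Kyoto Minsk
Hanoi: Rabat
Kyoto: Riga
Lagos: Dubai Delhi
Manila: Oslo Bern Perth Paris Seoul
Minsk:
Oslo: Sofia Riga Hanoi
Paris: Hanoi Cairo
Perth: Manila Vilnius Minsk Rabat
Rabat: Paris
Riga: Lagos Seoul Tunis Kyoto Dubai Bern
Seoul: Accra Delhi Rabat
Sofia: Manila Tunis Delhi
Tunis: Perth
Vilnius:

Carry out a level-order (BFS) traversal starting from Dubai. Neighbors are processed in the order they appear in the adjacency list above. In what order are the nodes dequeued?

Dubai, Manila, Cairo, Kyoto, Minsk, Oslo, Bern, Perth, Paris, Seoul, Riga, Sofia, Hanoi, Vilnius, Rabat, Accra, Delhi, Lagos, Tunis

Visit Dubai; enqueue Manila, Cairo, Kyoto, Minsk → queue [Manila, Cairo, Kyoto, Minsk]
Visit Manila; enqueue Oslo, Bern, Perth, Paris, Seoul → queue [Cairo, Kyoto, Minsk, Oslo, Bern, Perth, Paris, Seoul]
Visit Cairo → queue [Kyoto, Minsk, Oslo, Bern, Perth, Paris, Seoul]
Visit Kyoto; enqueue Riga → queue [Minsk, Oslo, Bern, Perth, Paris, Seoul, Riga]
Visit Minsk → queue [Oslo, Bern, Perth, Paris, Seoul, Riga]
Visit Oslo; enqueue Sofia, Hanoi → queue [Bern, Perth, Paris, Seoul, Riga, Sofia, Hanoi]
Visit Bern → queue [Perth, Paris, Seoul, Riga, Sofia, Hanoi]
Visit Perth; enqueue Vilnius, Rabat → queue [Paris, Seoul, Riga, Sofia, Hanoi, Vilnius, Rabat]
Visit Paris → queue [Seoul, Riga, Sofia, Hanoi, Vilnius, Rabat]
Visit Seoul; enqueue Accra, Delhi → queue [Riga, Sofia, Hanoi, Vilnius, Rabat, Accra, Delhi]
Visit Riga; enqueue Lagos, Tunis → queue [Sofia, Hanoi, Vilnius, Rabat, Accra, Delhi, Lagos, Tunis]
Visit Sofia → queue [Hanoi, Vilnius, Rabat, Accra, Delhi, Lagos, Tunis]
Visit Hanoi → queue [Vilnius, Rabat, Accra, Delhi, Lagos, Tunis]
Visit Vilnius → queue [Rabat, Accra, Delhi, Lagos, Tunis]
Visit Rabat → queue [Accra, Delhi, Lagos, Tunis]
Visit Accra → queue [Delhi, Lagos, Tunis]
Visit Delhi → queue [Lagos, Tunis]
Visit Lagos → queue [Tunis]
Visit Tunis → queue []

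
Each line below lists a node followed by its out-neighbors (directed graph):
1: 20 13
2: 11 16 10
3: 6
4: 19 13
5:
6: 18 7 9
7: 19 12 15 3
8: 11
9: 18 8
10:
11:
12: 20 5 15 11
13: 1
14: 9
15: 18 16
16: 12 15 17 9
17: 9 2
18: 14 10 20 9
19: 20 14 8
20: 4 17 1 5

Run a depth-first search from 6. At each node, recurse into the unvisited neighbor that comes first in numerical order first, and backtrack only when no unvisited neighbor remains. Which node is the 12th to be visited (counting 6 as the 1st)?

10

Visit 6
6 → 7
7 → 3
7 → 12
12 → 5
12 → 11
12 → 15
15 → 16
16 → 9
9 → 8
9 → 18
18 → 10
18 → 14
18 → 20
20 → 1
1 → 13
20 → 4
4 → 19
20 → 17
17 → 2

Visit order: 6, 7, 3, 12, 5, 11, 15, 16, 9, 8, 18, 10, 14, 20, 1, 13, 4, 19, 17, 2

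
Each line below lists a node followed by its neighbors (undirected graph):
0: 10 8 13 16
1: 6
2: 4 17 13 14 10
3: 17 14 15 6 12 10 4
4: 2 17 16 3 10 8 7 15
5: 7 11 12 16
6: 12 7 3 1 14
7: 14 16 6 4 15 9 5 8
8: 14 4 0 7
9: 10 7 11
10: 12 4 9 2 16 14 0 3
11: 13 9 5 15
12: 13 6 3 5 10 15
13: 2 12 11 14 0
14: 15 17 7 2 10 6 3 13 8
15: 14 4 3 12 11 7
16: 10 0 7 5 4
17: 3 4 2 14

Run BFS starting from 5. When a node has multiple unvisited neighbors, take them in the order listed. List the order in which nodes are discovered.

Visit 5; enqueue 7, 11, 12, 16 → queue [7, 11, 12, 16]
Visit 7; enqueue 14, 6, 4, 15, 9, 8 → queue [11, 12, 16, 14, 6, 4, 15, 9, 8]
Visit 11; enqueue 13 → queue [12, 16, 14, 6, 4, 15, 9, 8, 13]
Visit 12; enqueue 3, 10 → queue [16, 14, 6, 4, 15, 9, 8, 13, 3, 10]
Visit 16; enqueue 0 → queue [14, 6, 4, 15, 9, 8, 13, 3, 10, 0]
Visit 14; enqueue 17, 2 → queue [6, 4, 15, 9, 8, 13, 3, 10, 0, 17, 2]
Visit 6; enqueue 1 → queue [4, 15, 9, 8, 13, 3, 10, 0, 17, 2, 1]
Visit 4 → queue [15, 9, 8, 13, 3, 10, 0, 17, 2, 1]
Visit 15 → queue [9, 8, 13, 3, 10, 0, 17, 2, 1]
Visit 9 → queue [8, 13, 3, 10, 0, 17, 2, 1]
Visit 8 → queue [13, 3, 10, 0, 17, 2, 1]
Visit 13 → queue [3, 10, 0, 17, 2, 1]
Visit 3 → queue [10, 0, 17, 2, 1]
Visit 10 → queue [0, 17, 2, 1]
Visit 0 → queue [17, 2, 1]
Visit 17 → queue [2, 1]
Visit 2 → queue [1]
Visit 1 → queue []

5, 7, 11, 12, 16, 14, 6, 4, 15, 9, 8, 13, 3, 10, 0, 17, 2, 1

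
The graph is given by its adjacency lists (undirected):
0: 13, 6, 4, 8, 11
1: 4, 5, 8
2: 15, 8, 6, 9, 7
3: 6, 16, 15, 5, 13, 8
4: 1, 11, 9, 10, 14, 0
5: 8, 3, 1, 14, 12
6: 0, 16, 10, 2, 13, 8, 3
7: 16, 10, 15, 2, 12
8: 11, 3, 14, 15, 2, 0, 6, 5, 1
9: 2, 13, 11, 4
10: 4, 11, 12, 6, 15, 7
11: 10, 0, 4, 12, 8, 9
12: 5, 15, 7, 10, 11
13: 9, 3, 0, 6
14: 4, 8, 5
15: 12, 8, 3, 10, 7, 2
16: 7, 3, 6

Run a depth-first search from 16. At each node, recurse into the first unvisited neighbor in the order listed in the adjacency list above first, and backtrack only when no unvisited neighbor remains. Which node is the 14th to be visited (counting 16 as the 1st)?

Visit 16
16 → 7
7 → 10
10 → 4
4 → 1
1 → 5
5 → 8
8 → 11
11 → 0
0 → 13
13 → 9
9 → 2
2 → 15
15 → 12
15 → 3
3 → 6
8 → 14

Visit order: 16, 7, 10, 4, 1, 5, 8, 11, 0, 13, 9, 2, 15, 12, 3, 6, 14

12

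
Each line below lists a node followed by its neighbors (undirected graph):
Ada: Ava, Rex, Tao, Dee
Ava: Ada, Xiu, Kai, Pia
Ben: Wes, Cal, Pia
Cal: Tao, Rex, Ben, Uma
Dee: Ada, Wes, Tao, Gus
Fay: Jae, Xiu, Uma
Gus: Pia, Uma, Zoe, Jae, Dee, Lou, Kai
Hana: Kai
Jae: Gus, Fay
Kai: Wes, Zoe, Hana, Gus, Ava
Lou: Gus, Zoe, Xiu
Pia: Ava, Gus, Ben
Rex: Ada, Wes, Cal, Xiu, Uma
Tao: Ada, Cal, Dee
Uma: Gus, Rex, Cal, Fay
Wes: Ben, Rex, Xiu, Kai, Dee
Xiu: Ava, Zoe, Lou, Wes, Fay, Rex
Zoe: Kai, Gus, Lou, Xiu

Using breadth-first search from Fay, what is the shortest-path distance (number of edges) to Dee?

Level 0: Fay
Level 1: Jae, Uma, Xiu
Level 2: Ava, Cal, Gus, Lou, Rex, Wes, Zoe
Level 3: Ada, Ben, Dee, Kai, Pia, Tao
Level 4: Hana
Dee first appears at level 3.

3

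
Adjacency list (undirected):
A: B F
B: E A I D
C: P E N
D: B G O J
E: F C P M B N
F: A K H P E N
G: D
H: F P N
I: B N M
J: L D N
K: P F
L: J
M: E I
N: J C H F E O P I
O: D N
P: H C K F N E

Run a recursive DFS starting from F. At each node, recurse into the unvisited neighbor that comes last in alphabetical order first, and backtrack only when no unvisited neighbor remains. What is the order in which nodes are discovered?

Visit F
F → P
P → N
N → O
O → D
D → J
J → L
D → G
D → B
B → I
I → M
M → E
E → C
B → A
N → H
P → K

F, P, N, O, D, J, L, G, B, I, M, E, C, A, H, K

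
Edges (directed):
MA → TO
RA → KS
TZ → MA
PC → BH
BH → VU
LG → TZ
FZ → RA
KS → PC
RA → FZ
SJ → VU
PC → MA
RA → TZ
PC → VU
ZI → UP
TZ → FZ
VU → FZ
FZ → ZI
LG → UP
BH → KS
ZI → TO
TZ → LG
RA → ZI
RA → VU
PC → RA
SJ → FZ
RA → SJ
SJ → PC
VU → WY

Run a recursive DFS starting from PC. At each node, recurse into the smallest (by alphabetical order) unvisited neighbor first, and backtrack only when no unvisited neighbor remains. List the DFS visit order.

PC, BH, KS, VU, FZ, RA, SJ, TZ, LG, UP, MA, TO, ZI, WY

Visit PC
PC → BH
BH → KS
BH → VU
VU → FZ
FZ → RA
RA → SJ
RA → TZ
TZ → LG
LG → UP
TZ → MA
MA → TO
RA → ZI
VU → WY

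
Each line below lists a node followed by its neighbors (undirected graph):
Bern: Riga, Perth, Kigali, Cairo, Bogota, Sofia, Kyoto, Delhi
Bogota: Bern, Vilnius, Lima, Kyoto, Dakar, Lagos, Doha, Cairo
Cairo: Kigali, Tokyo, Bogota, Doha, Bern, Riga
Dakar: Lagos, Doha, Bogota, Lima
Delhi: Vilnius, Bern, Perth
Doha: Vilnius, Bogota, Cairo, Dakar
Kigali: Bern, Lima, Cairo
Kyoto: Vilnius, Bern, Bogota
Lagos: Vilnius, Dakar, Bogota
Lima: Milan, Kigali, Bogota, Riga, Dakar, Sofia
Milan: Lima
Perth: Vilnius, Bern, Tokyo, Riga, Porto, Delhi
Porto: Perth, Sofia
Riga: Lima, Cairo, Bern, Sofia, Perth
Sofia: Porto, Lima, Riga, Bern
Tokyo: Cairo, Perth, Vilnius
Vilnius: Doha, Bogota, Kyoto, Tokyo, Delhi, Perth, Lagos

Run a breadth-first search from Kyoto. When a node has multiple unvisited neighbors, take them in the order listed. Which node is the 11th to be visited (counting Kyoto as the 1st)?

Visit Kyoto; enqueue Vilnius, Bern, Bogota → queue [Vilnius, Bern, Bogota]
Visit Vilnius; enqueue Doha, Tokyo, Delhi, Perth, Lagos → queue [Bern, Bogota, Doha, Tokyo, Delhi, Perth, Lagos]
Visit Bern; enqueue Riga, Kigali, Cairo, Sofia → queue [Bogota, Doha, Tokyo, Delhi, Perth, Lagos, Riga, Kigali, Cairo, Sofia]
Visit Bogota; enqueue Lima, Dakar → queue [Doha, Tokyo, Delhi, Perth, Lagos, Riga, Kigali, Cairo, Sofia, Lima, Dakar]
Visit Doha → queue [Tokyo, Delhi, Perth, Lagos, Riga, Kigali, Cairo, Sofia, Lima, Dakar]
Visit Tokyo → queue [Delhi, Perth, Lagos, Riga, Kigali, Cairo, Sofia, Lima, Dakar]
Visit Delhi → queue [Perth, Lagos, Riga, Kigali, Cairo, Sofia, Lima, Dakar]
Visit Perth; enqueue Porto → queue [Lagos, Riga, Kigali, Cairo, Sofia, Lima, Dakar, Porto]
Visit Lagos → queue [Riga, Kigali, Cairo, Sofia, Lima, Dakar, Porto]
Visit Riga → queue [Kigali, Cairo, Sofia, Lima, Dakar, Porto]
Visit Kigali → queue [Cairo, Sofia, Lima, Dakar, Porto]
Visit Cairo → queue [Sofia, Lima, Dakar, Porto]
Visit Sofia → queue [Lima, Dakar, Porto]
Visit Lima; enqueue Milan → queue [Dakar, Porto, Milan]
Visit Dakar → queue [Porto, Milan]
Visit Porto → queue [Milan]
Visit Milan → queue []

Visit order: Kyoto, Vilnius, Bern, Bogota, Doha, Tokyo, Delhi, Perth, Lagos, Riga, Kigali, Cairo, Sofia, Lima, Dakar, Porto, Milan

Kigali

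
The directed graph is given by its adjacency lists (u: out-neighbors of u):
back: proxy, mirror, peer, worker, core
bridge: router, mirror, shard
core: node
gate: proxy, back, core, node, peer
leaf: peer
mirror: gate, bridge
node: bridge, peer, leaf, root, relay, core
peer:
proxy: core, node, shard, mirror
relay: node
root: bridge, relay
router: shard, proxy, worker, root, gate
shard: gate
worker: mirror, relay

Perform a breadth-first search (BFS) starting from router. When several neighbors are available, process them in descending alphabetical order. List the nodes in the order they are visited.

Visit router; enqueue worker, shard, root, proxy, gate → queue [worker, shard, root, proxy, gate]
Visit worker; enqueue relay, mirror → queue [shard, root, proxy, gate, relay, mirror]
Visit shard → queue [root, proxy, gate, relay, mirror]
Visit root; enqueue bridge → queue [proxy, gate, relay, mirror, bridge]
Visit proxy; enqueue node, core → queue [gate, relay, mirror, bridge, node, core]
Visit gate; enqueue peer, back → queue [relay, mirror, bridge, node, core, peer, back]
Visit relay → queue [mirror, bridge, node, core, peer, back]
Visit mirror → queue [bridge, node, core, peer, back]
Visit bridge → queue [node, core, peer, back]
Visit node; enqueue leaf → queue [core, peer, back, leaf]
Visit core → queue [peer, back, leaf]
Visit peer → queue [back, leaf]
Visit back → queue [leaf]
Visit leaf → queue []

router -> worker -> shard -> root -> proxy -> gate -> relay -> mirror -> bridge -> node -> core -> peer -> back -> leaf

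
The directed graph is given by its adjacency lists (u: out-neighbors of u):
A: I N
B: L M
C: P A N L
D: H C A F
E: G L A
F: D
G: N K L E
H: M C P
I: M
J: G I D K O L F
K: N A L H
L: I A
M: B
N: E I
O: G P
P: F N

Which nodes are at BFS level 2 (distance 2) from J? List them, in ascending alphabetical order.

A, C, E, H, M, N, P

Level 0: J
Level 1: D, F, G, I, K, L, O
Level 2: A, C, E, H, M, N, P
Level 3: B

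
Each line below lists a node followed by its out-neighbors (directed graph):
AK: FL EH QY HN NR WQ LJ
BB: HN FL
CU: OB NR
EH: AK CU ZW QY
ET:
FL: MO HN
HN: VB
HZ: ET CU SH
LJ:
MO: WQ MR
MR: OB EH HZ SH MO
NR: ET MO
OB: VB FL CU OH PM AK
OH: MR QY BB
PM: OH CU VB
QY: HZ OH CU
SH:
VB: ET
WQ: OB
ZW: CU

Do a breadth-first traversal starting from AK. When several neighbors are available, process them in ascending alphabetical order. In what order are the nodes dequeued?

AK EH FL HN LJ NR QY WQ CU ZW MO VB ET HZ OH OB MR SH BB PM

Visit AK; enqueue EH, FL, HN, LJ, NR, QY, WQ → queue [EH, FL, HN, LJ, NR, QY, WQ]
Visit EH; enqueue CU, ZW → queue [FL, HN, LJ, NR, QY, WQ, CU, ZW]
Visit FL; enqueue MO → queue [HN, LJ, NR, QY, WQ, CU, ZW, MO]
Visit HN; enqueue VB → queue [LJ, NR, QY, WQ, CU, ZW, MO, VB]
Visit LJ → queue [NR, QY, WQ, CU, ZW, MO, VB]
Visit NR; enqueue ET → queue [QY, WQ, CU, ZW, MO, VB, ET]
Visit QY; enqueue HZ, OH → queue [WQ, CU, ZW, MO, VB, ET, HZ, OH]
Visit WQ; enqueue OB → queue [CU, ZW, MO, VB, ET, HZ, OH, OB]
Visit CU → queue [ZW, MO, VB, ET, HZ, OH, OB]
Visit ZW → queue [MO, VB, ET, HZ, OH, OB]
Visit MO; enqueue MR → queue [VB, ET, HZ, OH, OB, MR]
Visit VB → queue [ET, HZ, OH, OB, MR]
Visit ET → queue [HZ, OH, OB, MR]
Visit HZ; enqueue SH → queue [OH, OB, MR, SH]
Visit OH; enqueue BB → queue [OB, MR, SH, BB]
Visit OB; enqueue PM → queue [MR, SH, BB, PM]
Visit MR → queue [SH, BB, PM]
Visit SH → queue [BB, PM]
Visit BB → queue [PM]
Visit PM → queue []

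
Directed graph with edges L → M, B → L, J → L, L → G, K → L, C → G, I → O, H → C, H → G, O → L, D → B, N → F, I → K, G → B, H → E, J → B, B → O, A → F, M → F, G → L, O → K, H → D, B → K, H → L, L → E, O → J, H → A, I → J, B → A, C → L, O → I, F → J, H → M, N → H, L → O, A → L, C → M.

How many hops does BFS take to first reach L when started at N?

Level 0: N
Level 1: F, H
Level 2: A, C, D, E, G, J, L, M
Level 3: B, O
Level 4: I, K
L first appears at level 2.

2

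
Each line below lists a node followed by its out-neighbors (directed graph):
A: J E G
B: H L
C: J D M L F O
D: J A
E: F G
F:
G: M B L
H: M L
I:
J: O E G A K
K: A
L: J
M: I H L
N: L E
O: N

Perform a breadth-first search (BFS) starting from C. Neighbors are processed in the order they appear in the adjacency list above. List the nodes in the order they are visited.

Visit C; enqueue J, D, M, L, F, O → queue [J, D, M, L, F, O]
Visit J; enqueue E, G, A, K → queue [D, M, L, F, O, E, G, A, K]
Visit D → queue [M, L, F, O, E, G, A, K]
Visit M; enqueue I, H → queue [L, F, O, E, G, A, K, I, H]
Visit L → queue [F, O, E, G, A, K, I, H]
Visit F → queue [O, E, G, A, K, I, H]
Visit O; enqueue N → queue [E, G, A, K, I, H, N]
Visit E → queue [G, A, K, I, H, N]
Visit G; enqueue B → queue [A, K, I, H, N, B]
Visit A → queue [K, I, H, N, B]
Visit K → queue [I, H, N, B]
Visit I → queue [H, N, B]
Visit H → queue [N, B]
Visit N → queue [B]
Visit B → queue []

C, J, D, M, L, F, O, E, G, A, K, I, H, N, B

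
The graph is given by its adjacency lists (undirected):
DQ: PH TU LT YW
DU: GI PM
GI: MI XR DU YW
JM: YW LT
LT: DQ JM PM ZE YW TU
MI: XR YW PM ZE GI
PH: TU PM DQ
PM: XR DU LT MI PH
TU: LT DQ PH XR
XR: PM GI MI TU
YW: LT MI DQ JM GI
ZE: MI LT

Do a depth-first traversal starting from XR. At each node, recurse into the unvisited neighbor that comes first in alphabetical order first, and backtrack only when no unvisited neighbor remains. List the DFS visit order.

XR, GI, DU, PM, LT, DQ, PH, TU, YW, JM, MI, ZE

Visit XR
XR → GI
GI → DU
DU → PM
PM → LT
LT → DQ
DQ → PH
PH → TU
DQ → YW
YW → JM
YW → MI
MI → ZE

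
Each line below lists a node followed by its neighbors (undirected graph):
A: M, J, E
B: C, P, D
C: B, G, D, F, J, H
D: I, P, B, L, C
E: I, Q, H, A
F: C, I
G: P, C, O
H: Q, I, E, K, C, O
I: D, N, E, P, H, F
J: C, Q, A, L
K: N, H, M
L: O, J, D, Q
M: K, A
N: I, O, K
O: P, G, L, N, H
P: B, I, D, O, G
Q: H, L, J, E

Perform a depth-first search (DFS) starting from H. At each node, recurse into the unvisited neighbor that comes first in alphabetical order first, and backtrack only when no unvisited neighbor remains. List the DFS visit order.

Visit H
H → C
C → B
B → D
D → I
I → E
E → A
A → J
J → L
L → O
O → G
G → P
O → N
N → K
K → M
L → Q
I → F

H C B D I E A J L O G P N K M Q F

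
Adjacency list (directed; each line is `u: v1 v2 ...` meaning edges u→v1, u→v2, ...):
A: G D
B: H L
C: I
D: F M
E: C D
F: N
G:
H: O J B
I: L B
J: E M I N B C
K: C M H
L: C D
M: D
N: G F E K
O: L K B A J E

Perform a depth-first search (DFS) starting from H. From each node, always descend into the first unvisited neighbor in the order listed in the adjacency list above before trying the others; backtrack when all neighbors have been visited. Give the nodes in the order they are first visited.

H, O, L, C, I, B, D, F, N, G, E, K, M, A, J

Visit H
H → O
O → L
L → C
C → I
I → B
L → D
D → F
F → N
N → G
N → E
N → K
K → M
O → A
O → J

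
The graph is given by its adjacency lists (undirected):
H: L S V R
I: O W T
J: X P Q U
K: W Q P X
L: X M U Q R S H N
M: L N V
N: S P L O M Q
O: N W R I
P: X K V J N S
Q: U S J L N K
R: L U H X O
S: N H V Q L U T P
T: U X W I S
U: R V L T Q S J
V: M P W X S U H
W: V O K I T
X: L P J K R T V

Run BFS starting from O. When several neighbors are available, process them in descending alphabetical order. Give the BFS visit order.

O -> W -> R -> N -> I -> V -> T -> K -> X -> U -> L -> H -> S -> Q -> P -> M -> J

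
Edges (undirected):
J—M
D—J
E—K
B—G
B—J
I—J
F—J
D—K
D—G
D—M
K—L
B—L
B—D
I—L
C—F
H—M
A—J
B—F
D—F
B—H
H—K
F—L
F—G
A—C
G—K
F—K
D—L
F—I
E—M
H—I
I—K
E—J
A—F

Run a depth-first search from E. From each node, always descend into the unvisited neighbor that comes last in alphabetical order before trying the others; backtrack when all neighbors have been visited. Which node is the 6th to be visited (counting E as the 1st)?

Visit E
E → M
M → J
J → I
I → L
L → K
K → H
H → B
B → G
G → F
F → D
F → C
C → A

Visit order: E, M, J, I, L, K, H, B, G, F, D, C, A

K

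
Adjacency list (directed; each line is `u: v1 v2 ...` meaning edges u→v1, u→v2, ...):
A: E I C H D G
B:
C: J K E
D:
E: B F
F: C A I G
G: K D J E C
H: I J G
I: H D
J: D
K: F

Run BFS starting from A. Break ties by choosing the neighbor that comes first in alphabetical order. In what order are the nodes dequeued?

Visit A; enqueue C, D, E, G, H, I → queue [C, D, E, G, H, I]
Visit C; enqueue J, K → queue [D, E, G, H, I, J, K]
Visit D → queue [E, G, H, I, J, K]
Visit E; enqueue B, F → queue [G, H, I, J, K, B, F]
Visit G → queue [H, I, J, K, B, F]
Visit H → queue [I, J, K, B, F]
Visit I → queue [J, K, B, F]
Visit J → queue [K, B, F]
Visit K → queue [B, F]
Visit B → queue [F]
Visit F → queue []

A → C → D → E → G → H → I → J → K → B → F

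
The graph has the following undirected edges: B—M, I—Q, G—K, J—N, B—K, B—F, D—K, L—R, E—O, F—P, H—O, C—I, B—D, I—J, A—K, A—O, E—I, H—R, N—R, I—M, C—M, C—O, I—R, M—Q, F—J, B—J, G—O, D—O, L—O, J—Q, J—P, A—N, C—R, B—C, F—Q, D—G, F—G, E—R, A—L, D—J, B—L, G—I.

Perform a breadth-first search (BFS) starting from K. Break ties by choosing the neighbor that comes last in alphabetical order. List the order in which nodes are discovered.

K G D B A O I F J M L C N H E R Q P

Visit K; enqueue G, D, B, A → queue [G, D, B, A]
Visit G; enqueue O, I, F → queue [D, B, A, O, I, F]
Visit D; enqueue J → queue [B, A, O, I, F, J]
Visit B; enqueue M, L, C → queue [A, O, I, F, J, M, L, C]
Visit A; enqueue N → queue [O, I, F, J, M, L, C, N]
Visit O; enqueue H, E → queue [I, F, J, M, L, C, N, H, E]
Visit I; enqueue R, Q → queue [F, J, M, L, C, N, H, E, R, Q]
Visit F; enqueue P → queue [J, M, L, C, N, H, E, R, Q, P]
Visit J → queue [M, L, C, N, H, E, R, Q, P]
Visit M → queue [L, C, N, H, E, R, Q, P]
Visit L → queue [C, N, H, E, R, Q, P]
Visit C → queue [N, H, E, R, Q, P]
Visit N → queue [H, E, R, Q, P]
Visit H → queue [E, R, Q, P]
Visit E → queue [R, Q, P]
Visit R → queue [Q, P]
Visit Q → queue [P]
Visit P → queue []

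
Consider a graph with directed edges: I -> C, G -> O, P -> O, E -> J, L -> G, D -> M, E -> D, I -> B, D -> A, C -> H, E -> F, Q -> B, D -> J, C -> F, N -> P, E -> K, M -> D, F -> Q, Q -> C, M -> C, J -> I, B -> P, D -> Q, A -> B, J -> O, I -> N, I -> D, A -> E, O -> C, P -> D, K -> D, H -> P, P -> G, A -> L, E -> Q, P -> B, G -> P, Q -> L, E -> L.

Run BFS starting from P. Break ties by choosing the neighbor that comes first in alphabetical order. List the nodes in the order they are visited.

P, B, D, G, O, A, J, M, Q, C, E, L, I, F, H, K, N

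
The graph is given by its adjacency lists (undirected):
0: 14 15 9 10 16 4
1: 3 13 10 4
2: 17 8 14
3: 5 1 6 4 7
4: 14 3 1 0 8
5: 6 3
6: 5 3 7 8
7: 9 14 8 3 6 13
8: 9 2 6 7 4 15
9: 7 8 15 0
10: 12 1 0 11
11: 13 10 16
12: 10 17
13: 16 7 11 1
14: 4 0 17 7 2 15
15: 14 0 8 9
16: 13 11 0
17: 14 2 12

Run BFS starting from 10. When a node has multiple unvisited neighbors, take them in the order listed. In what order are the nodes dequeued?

10, 12, 1, 0, 11, 17, 3, 13, 4, 14, 15, 9, 16, 2, 5, 6, 7, 8

Visit 10; enqueue 12, 1, 0, 11 → queue [12, 1, 0, 11]
Visit 12; enqueue 17 → queue [1, 0, 11, 17]
Visit 1; enqueue 3, 13, 4 → queue [0, 11, 17, 3, 13, 4]
Visit 0; enqueue 14, 15, 9, 16 → queue [11, 17, 3, 13, 4, 14, 15, 9, 16]
Visit 11 → queue [17, 3, 13, 4, 14, 15, 9, 16]
Visit 17; enqueue 2 → queue [3, 13, 4, 14, 15, 9, 16, 2]
Visit 3; enqueue 5, 6, 7 → queue [13, 4, 14, 15, 9, 16, 2, 5, 6, 7]
Visit 13 → queue [4, 14, 15, 9, 16, 2, 5, 6, 7]
Visit 4; enqueue 8 → queue [14, 15, 9, 16, 2, 5, 6, 7, 8]
Visit 14 → queue [15, 9, 16, 2, 5, 6, 7, 8]
Visit 15 → queue [9, 16, 2, 5, 6, 7, 8]
Visit 9 → queue [16, 2, 5, 6, 7, 8]
Visit 16 → queue [2, 5, 6, 7, 8]
Visit 2 → queue [5, 6, 7, 8]
Visit 5 → queue [6, 7, 8]
Visit 6 → queue [7, 8]
Visit 7 → queue [8]
Visit 8 → queue []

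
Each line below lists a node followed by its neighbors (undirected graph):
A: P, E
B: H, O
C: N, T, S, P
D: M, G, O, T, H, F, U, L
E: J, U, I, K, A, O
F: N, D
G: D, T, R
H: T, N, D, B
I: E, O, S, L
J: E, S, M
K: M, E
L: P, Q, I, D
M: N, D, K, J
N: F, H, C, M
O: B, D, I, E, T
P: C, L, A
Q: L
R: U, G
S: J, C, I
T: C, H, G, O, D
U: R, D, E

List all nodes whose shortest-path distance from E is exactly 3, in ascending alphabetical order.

C, F, G, H, N, Q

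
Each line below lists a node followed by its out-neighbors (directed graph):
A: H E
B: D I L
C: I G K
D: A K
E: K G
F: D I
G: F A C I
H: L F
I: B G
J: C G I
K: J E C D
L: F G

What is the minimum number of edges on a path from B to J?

Level 0: B
Level 1: D, I, L
Level 2: A, F, G, K
Level 3: C, E, H, J
J first appears at level 3.

3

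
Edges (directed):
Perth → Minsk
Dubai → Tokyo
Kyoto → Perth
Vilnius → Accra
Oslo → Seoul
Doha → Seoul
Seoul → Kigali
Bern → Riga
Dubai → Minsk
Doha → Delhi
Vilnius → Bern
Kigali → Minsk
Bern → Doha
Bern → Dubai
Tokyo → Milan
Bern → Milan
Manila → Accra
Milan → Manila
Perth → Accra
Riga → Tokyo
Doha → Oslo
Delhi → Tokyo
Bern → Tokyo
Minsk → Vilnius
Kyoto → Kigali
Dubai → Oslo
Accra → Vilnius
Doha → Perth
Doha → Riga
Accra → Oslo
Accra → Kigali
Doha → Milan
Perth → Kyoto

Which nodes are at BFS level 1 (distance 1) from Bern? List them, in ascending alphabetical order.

Level 0: Bern
Level 1: Doha, Dubai, Milan, Riga, Tokyo
Level 2: Delhi, Manila, Minsk, Oslo, Perth, Seoul
Level 3: Accra, Kigali, Kyoto, Vilnius

Doha, Dubai, Milan, Riga, Tokyo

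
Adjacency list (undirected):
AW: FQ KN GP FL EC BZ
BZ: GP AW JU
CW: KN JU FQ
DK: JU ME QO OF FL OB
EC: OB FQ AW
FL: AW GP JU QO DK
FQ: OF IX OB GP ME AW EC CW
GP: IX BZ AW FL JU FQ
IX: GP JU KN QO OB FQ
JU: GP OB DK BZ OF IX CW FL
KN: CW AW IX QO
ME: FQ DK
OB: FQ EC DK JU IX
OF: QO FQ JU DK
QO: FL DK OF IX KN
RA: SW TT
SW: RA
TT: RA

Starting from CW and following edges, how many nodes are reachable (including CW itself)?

15

BFS from CW visits: CW, KN, JU, FQ, QO, IX, AW, OF, OB, GP, FL, DK, BZ, ME, EC
Reachable nodes: 15 of 18 total.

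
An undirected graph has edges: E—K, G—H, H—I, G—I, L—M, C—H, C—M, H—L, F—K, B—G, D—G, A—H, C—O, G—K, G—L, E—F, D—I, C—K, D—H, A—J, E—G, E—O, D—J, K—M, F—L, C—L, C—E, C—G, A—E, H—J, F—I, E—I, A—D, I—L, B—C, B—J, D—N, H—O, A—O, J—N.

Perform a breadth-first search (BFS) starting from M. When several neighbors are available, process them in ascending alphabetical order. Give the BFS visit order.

M, C, K, L, B, E, G, H, O, F, I, J, A, D, N

Visit M; enqueue C, K, L → queue [C, K, L]
Visit C; enqueue B, E, G, H, O → queue [K, L, B, E, G, H, O]
Visit K; enqueue F → queue [L, B, E, G, H, O, F]
Visit L; enqueue I → queue [B, E, G, H, O, F, I]
Visit B; enqueue J → queue [E, G, H, O, F, I, J]
Visit E; enqueue A → queue [G, H, O, F, I, J, A]
Visit G; enqueue D → queue [H, O, F, I, J, A, D]
Visit H → queue [O, F, I, J, A, D]
Visit O → queue [F, I, J, A, D]
Visit F → queue [I, J, A, D]
Visit I → queue [J, A, D]
Visit J; enqueue N → queue [A, D, N]
Visit A → queue [D, N]
Visit D → queue [N]
Visit N → queue []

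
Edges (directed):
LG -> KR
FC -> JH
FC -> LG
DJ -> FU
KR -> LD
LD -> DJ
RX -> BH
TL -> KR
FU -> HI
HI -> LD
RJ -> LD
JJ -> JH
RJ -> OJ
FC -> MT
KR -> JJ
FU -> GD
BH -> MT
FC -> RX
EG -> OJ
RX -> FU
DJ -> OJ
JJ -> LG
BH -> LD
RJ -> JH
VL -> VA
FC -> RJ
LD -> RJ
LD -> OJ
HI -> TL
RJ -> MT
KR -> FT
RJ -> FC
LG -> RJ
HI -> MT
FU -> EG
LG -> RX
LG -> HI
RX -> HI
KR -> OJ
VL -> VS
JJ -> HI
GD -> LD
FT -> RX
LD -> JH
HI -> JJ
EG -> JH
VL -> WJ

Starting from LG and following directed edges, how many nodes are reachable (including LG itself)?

BFS from LG visits: LG, HI, KR, RJ, RX, JJ, LD, MT, TL, FT, OJ, FC, JH, BH, FU, DJ, EG, GD
Reachable nodes: 18 of 22 total.

18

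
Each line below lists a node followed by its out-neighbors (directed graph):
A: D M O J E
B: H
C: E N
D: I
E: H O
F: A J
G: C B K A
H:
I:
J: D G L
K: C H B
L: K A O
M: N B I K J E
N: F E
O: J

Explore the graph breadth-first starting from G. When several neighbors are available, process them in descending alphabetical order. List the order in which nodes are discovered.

Visit G; enqueue K, C, B, A → queue [K, C, B, A]
Visit K; enqueue H → queue [C, B, A, H]
Visit C; enqueue N, E → queue [B, A, H, N, E]
Visit B → queue [A, H, N, E]
Visit A; enqueue O, M, J, D → queue [H, N, E, O, M, J, D]
Visit H → queue [N, E, O, M, J, D]
Visit N; enqueue F → queue [E, O, M, J, D, F]
Visit E → queue [O, M, J, D, F]
Visit O → queue [M, J, D, F]
Visit M; enqueue I → queue [J, D, F, I]
Visit J; enqueue L → queue [D, F, I, L]
Visit D → queue [F, I, L]
Visit F → queue [I, L]
Visit I → queue [L]
Visit L → queue []

G → K → C → B → A → H → N → E → O → M → J → D → F → I → L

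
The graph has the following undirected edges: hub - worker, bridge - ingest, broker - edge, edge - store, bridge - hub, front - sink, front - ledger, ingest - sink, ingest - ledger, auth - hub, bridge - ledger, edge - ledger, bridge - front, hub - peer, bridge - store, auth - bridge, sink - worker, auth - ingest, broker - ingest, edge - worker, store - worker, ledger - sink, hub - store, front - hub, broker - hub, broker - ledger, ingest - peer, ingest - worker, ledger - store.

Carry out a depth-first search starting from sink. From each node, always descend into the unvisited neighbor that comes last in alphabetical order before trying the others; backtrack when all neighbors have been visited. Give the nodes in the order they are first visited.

sink, worker, store, ledger, ingest, peer, hub, front, bridge, auth, broker, edge

Visit sink
sink → worker
worker → store
store → ledger
ledger → ingest
ingest → peer
peer → hub
hub → front
front → bridge
bridge → auth
hub → broker
broker → edge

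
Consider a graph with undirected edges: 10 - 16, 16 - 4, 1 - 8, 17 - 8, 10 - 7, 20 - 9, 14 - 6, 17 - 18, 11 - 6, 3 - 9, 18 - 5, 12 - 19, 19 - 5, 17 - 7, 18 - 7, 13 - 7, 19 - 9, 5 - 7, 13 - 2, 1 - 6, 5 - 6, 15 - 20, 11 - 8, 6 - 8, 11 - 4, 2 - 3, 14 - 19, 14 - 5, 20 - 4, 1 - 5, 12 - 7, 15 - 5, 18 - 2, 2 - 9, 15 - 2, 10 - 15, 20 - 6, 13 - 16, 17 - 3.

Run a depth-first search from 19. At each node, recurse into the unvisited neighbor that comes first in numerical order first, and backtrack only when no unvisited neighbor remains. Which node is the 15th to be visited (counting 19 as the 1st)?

9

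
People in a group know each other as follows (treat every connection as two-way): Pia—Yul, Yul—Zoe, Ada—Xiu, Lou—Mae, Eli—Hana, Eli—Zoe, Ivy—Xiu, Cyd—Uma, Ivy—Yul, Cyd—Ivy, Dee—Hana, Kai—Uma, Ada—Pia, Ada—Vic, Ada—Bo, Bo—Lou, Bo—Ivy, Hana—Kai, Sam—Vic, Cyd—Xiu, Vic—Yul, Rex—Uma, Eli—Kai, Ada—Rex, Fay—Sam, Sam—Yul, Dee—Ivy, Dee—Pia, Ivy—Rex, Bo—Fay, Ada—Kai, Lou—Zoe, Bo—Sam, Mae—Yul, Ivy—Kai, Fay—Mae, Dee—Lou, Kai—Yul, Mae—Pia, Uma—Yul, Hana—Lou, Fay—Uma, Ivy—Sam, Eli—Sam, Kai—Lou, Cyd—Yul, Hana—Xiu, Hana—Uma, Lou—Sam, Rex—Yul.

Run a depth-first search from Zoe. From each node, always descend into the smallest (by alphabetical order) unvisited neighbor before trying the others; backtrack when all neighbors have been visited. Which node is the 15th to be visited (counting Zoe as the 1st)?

Cyd

Visit Zoe
Zoe → Eli
Eli → Hana
Hana → Dee
Dee → Ivy
Ivy → Bo
Bo → Ada
Ada → Kai
Kai → Lou
Lou → Mae
Mae → Fay
Fay → Sam
Sam → Vic
Vic → Yul
Yul → Cyd
Cyd → Uma
Uma → Rex
Cyd → Xiu
Yul → Pia

Visit order: Zoe, Eli, Hana, Dee, Ivy, Bo, Ada, Kai, Lou, Mae, Fay, Sam, Vic, Yul, Cyd, Uma, Rex, Xiu, Pia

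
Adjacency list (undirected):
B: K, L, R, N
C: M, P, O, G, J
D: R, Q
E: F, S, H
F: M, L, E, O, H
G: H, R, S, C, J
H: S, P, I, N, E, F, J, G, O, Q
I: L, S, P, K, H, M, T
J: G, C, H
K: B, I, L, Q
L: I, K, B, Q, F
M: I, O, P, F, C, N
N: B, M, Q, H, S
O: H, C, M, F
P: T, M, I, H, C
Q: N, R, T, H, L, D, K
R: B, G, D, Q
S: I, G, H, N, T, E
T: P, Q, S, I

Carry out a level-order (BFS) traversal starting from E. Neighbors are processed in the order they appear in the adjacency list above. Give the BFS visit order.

E -> F -> S -> H -> M -> L -> O -> I -> G -> N -> T -> P -> J -> Q -> C -> K -> B -> R -> D

Visit E; enqueue F, S, H → queue [F, S, H]
Visit F; enqueue M, L, O → queue [S, H, M, L, O]
Visit S; enqueue I, G, N, T → queue [H, M, L, O, I, G, N, T]
Visit H; enqueue P, J, Q → queue [M, L, O, I, G, N, T, P, J, Q]
Visit M; enqueue C → queue [L, O, I, G, N, T, P, J, Q, C]
Visit L; enqueue K, B → queue [O, I, G, N, T, P, J, Q, C, K, B]
Visit O → queue [I, G, N, T, P, J, Q, C, K, B]
Visit I → queue [G, N, T, P, J, Q, C, K, B]
Visit G; enqueue R → queue [N, T, P, J, Q, C, K, B, R]
Visit N → queue [T, P, J, Q, C, K, B, R]
Visit T → queue [P, J, Q, C, K, B, R]
Visit P → queue [J, Q, C, K, B, R]
Visit J → queue [Q, C, K, B, R]
Visit Q; enqueue D → queue [C, K, B, R, D]
Visit C → queue [K, B, R, D]
Visit K → queue [B, R, D]
Visit B → queue [R, D]
Visit R → queue [D]
Visit D → queue []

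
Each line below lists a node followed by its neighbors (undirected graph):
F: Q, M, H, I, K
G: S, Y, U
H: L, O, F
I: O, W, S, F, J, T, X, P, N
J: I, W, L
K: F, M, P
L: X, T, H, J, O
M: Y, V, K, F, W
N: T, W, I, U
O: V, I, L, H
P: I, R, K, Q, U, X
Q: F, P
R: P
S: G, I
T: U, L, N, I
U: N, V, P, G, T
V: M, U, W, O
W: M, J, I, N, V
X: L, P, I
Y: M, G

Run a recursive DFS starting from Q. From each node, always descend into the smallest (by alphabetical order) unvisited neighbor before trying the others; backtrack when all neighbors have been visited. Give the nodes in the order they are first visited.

Q, F, H, L, J, I, N, T, U, G, S, Y, M, K, P, R, X, V, O, W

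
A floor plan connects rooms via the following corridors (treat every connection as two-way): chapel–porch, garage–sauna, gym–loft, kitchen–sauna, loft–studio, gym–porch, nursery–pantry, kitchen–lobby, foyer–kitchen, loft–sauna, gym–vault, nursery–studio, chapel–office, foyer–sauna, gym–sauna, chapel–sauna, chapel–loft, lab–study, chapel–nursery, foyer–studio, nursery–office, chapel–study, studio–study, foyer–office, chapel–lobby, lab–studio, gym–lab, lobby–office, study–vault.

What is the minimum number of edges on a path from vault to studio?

2

Level 0: vault
Level 1: gym, study
Level 2: chapel, lab, loft, porch, sauna, studio
Level 3: foyer, garage, kitchen, lobby, nursery, office
Level 4: pantry
studio first appears at level 2.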